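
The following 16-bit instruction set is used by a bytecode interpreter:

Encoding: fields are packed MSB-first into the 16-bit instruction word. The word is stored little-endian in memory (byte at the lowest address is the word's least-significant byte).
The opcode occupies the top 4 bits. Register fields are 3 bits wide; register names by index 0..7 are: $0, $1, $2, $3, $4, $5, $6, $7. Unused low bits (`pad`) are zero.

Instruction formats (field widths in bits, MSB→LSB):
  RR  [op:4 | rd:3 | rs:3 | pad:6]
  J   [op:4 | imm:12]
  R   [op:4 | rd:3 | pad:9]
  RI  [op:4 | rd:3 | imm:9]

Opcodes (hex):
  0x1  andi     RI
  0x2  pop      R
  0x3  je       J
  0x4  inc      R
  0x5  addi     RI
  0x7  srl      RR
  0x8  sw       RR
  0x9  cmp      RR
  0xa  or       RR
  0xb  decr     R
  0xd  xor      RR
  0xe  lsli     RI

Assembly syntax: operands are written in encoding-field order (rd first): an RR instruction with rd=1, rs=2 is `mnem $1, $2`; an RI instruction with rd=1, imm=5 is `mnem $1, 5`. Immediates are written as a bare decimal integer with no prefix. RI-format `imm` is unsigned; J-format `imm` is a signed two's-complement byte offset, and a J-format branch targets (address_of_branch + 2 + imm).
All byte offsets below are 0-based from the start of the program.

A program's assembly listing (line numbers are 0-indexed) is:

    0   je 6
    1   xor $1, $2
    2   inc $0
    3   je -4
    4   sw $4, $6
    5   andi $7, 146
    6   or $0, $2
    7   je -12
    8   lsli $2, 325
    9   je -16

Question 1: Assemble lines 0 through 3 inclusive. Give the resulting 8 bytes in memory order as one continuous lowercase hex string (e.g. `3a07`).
063080d20040fc3f

L0: je op=0x3:4|imm=6:12 ⇒ 0x3006 ⇒ little 06 30
L1: xor op=0xd:4|rd=1:3|rs=2:3|pad=0:6 ⇒ 0xd280 ⇒ little 80 d2
L2: inc op=0x4:4|rd=0:3|pad=0:9 ⇒ 0x4000 ⇒ little 00 40
L3: je op=0x3:4|imm=-4:12 ⇒ 0x3ffc ⇒ little fc 3f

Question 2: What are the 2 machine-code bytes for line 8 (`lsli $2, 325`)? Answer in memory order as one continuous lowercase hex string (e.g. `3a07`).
L8: lsli op=0xe:4|rd=2:3|imm=325:9 ⇒ 0xe545 ⇒ little 45 e5

45e5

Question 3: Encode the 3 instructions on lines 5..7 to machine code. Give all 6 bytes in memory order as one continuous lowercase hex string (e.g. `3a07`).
921e80a0f43f

L5: andi op=0x1:4|rd=7:3|imm=146:9 ⇒ 0x1e92 ⇒ little 92 1e
L6: or op=0xa:4|rd=0:3|rs=2:3|pad=0:6 ⇒ 0xa080 ⇒ little 80 a0
L7: je op=0x3:4|imm=-12:12 ⇒ 0x3ff4 ⇒ little f4 3f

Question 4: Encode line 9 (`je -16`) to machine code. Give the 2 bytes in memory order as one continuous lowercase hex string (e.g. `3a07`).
9. je fields op=0x3:4|imm=-16:12 → word 3ff0h → f0 3f

f03f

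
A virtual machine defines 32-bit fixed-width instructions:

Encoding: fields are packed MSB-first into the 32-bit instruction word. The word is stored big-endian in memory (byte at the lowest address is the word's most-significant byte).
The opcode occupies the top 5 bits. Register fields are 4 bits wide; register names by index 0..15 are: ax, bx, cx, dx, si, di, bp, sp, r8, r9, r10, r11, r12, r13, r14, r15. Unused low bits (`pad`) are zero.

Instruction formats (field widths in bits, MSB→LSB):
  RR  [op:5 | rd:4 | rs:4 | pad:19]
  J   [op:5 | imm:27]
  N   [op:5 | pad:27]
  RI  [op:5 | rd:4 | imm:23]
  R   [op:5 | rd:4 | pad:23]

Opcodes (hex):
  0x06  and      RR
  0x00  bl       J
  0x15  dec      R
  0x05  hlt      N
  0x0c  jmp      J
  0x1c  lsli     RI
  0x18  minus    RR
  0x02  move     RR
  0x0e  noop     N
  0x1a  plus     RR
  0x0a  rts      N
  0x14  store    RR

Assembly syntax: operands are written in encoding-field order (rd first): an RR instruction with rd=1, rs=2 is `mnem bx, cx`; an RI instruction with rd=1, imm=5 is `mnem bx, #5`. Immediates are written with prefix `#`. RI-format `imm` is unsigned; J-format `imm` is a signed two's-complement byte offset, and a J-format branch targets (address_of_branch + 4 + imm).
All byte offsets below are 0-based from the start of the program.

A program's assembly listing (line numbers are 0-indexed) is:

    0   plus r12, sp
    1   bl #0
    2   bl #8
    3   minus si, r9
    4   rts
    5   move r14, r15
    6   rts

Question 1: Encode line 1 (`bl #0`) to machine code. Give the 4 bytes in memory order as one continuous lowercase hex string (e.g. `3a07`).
00000000

1. bl fields op=0x0:5|imm=0:27 → word 00000000h → 00 00 00 00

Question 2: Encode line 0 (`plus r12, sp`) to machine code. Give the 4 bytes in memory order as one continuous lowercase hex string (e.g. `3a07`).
d6380000

0. plus fields op=0x1a:5|rd=12:4|rs=7:4|pad=0:19 → word d6380000h → d6 38 00 00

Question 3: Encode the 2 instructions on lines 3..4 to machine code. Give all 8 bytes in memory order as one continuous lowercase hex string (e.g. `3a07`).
c248000050000000

line 3 (minus): pack op=0x18:5|rd=4:4|rs=9:4|pad=0:19 = 0xc2480000; big→ c2 48 00 00
line 4 (rts): pack op=0xa:5|pad=0:27 = 0x50000000; big→ 50 00 00 00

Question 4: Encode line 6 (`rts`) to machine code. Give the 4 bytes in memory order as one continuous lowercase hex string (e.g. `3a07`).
L6: rts op=0xa:5|pad=0:27 ⇒ 0x50000000 ⇒ big 50 00 00 00

50000000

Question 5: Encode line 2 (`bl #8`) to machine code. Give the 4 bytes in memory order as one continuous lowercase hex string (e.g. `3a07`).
00000008

line 2 (bl): pack op=0x0:5|imm=8:27 = 0x00000008; big→ 00 00 00 08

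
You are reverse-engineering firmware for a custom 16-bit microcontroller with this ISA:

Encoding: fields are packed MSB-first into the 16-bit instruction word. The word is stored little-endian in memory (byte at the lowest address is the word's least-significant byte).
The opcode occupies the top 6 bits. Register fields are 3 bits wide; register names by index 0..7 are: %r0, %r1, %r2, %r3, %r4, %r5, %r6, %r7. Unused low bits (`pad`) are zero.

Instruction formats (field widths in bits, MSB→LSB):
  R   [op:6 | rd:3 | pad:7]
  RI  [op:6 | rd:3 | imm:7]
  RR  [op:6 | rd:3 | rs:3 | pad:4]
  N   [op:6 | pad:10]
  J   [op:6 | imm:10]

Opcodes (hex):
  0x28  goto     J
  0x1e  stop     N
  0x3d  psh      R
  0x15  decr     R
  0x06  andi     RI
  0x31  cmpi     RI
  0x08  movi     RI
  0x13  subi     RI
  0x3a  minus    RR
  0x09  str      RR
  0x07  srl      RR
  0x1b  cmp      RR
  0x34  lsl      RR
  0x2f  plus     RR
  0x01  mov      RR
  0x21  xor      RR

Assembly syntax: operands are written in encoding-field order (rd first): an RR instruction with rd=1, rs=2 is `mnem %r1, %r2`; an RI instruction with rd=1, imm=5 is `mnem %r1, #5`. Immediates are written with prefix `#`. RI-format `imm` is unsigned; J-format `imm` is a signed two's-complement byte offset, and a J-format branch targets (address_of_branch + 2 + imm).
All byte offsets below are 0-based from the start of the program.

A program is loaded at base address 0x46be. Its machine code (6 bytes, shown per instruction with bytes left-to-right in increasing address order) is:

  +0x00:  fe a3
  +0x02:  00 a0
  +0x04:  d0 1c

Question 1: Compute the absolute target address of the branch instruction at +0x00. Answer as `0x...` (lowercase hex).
0x46be

off 0x00: read fe a3 as little → 0xa3fe
  opcode bits[15:10]=0x28: goto/J
  imm@[9:0]=0x3fe (s10→-2) ⇒ #-2
  target = base 0x46be + off 0x00 + 2 + imm -2 = 0x46be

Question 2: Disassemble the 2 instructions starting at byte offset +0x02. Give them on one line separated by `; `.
[02] 00 a0 → 0xa000
  op=0xa000>>10=0x28 ⇒ goto (J)
  [9:0] imm=0 = #0
[04] d0 1c → 0x1cd0
  op=0x1cd0>>10=0x7 ⇒ srl (RR)
  [9:7] rd=1 = %r1
  [6:4] rs=5 = %r5

goto #0; srl %r1, %r5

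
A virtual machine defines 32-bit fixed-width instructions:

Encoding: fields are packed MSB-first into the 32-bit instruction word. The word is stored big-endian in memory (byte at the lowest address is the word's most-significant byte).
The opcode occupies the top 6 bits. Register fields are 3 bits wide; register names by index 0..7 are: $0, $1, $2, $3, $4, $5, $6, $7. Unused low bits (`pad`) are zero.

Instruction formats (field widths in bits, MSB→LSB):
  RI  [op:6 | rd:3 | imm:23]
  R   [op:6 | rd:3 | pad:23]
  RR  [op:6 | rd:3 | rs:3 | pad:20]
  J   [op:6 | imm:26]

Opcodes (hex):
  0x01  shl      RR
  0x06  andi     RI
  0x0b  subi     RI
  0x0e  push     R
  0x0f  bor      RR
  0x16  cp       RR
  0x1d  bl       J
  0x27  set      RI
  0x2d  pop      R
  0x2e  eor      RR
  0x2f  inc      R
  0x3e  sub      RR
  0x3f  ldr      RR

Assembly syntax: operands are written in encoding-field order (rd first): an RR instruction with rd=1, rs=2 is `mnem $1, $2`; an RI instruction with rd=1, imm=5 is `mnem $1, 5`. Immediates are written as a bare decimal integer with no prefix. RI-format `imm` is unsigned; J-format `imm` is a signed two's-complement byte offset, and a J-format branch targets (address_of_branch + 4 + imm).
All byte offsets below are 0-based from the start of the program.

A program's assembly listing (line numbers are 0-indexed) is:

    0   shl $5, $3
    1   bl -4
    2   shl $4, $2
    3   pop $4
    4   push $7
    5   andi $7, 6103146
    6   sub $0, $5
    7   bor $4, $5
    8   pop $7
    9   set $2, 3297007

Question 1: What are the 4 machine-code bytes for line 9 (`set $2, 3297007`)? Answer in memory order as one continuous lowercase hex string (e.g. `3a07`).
9d324eef

L9: set op=0x27:6|rd=2:3|imm=3297007:23 ⇒ 0x9d324eef ⇒ big 9d 32 4e ef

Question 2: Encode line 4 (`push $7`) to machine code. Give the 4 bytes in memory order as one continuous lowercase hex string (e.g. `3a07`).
line 4 (push): pack op=0xe:6|rd=7:3|pad=0:23 = 0x3b800000; big→ 3b 80 00 00

3b800000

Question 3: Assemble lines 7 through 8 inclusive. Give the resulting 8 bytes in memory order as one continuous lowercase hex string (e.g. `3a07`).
3e500000b7800000

line 7 (bor): pack op=0xf:6|rd=4:3|rs=5:3|pad=0:20 = 0x3e500000; big→ 3e 50 00 00
line 8 (pop): pack op=0x2d:6|rd=7:3|pad=0:23 = 0xb7800000; big→ b7 80 00 00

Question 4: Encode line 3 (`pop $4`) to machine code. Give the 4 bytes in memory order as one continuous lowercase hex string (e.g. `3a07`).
b6000000

L3: pop op=0x2d:6|rd=4:3|pad=0:23 ⇒ 0xb6000000 ⇒ big b6 00 00 00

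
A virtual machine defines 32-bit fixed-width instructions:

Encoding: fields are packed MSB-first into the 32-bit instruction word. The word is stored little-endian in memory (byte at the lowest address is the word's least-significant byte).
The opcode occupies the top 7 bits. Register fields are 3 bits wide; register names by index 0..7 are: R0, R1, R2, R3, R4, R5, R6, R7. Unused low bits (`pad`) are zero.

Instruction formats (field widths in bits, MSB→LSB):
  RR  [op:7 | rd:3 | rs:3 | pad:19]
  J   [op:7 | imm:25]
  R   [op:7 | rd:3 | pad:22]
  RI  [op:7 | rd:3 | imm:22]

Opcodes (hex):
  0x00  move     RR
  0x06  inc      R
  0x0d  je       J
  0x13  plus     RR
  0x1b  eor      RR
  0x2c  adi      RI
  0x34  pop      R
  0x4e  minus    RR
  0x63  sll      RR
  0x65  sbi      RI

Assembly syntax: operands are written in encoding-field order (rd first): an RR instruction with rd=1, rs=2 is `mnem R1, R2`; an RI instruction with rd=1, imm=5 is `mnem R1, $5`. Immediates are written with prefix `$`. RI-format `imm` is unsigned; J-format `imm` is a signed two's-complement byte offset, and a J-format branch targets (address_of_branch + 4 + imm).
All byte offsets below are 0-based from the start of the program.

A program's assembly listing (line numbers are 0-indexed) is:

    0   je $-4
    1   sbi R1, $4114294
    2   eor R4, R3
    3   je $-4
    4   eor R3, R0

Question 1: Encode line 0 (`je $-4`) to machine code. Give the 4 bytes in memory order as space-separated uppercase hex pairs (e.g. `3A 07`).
FC FF FF 1B

0. je fields op=0xd:7|imm=-4:25 → word 1bfffffch → fc ff ff 1b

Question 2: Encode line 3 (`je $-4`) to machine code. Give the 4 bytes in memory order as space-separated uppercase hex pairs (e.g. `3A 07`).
FC FF FF 1B

L3: je op=0xd:7|imm=-4:25 ⇒ 0x1bfffffc ⇒ little fc ff ff 1b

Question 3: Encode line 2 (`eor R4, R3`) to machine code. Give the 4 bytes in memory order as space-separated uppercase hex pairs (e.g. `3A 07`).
2. eor fields op=0x1b:7|rd=4:3|rs=3:3|pad=0:19 → word 37180000h → 00 00 18 37

00 00 18 37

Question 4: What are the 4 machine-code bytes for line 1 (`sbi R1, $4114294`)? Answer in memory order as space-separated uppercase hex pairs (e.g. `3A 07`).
1. sbi fields op=0x65:7|rd=1:3|imm=4114294:22 → word ca7ec776h → 76 c7 7e ca

76 C7 7E CA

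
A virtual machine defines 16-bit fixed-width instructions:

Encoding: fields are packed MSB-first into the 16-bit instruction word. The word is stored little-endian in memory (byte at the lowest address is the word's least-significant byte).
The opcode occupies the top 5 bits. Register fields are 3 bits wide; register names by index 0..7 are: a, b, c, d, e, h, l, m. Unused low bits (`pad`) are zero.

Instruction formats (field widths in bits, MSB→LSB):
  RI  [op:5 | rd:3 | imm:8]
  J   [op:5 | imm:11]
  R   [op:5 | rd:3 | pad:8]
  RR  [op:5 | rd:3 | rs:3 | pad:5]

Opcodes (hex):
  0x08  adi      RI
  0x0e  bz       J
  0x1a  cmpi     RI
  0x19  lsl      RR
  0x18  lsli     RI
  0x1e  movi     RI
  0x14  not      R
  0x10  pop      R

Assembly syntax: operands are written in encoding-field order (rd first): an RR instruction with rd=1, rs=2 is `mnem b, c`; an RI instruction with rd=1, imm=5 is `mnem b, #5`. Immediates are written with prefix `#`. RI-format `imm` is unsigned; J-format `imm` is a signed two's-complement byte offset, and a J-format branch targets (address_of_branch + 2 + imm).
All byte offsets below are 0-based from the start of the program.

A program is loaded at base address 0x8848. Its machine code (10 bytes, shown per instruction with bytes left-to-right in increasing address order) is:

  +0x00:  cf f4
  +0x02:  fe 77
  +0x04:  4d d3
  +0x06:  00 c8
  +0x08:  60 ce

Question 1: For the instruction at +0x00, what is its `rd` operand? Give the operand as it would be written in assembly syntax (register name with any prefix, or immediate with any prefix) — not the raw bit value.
+0x00: cf f4 ⇒ word 0xf4cf (little)
  top 5b → 0x1e → movi [RI]
  rd: (w>>8)&0x7=0x4 → e
  imm: (w>>0)&0xff=0xcf → #207

e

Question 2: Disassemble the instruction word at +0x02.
[02] fe 77 → 0x77fe
  top 5b → 0xe → bz [J]
  imm: (w>>0)&0x7ff=0x7fe (s11→-2) → #-2

bz #-2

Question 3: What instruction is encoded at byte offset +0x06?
lsl a, a

+0x06: 00 c8 ⇒ word 0xc800 (little)
  top 5b → 0x19 → lsl [RR]
  rd@[10:8]=0x0 ⇒ a
  rs@[7:5]=0x0 ⇒ a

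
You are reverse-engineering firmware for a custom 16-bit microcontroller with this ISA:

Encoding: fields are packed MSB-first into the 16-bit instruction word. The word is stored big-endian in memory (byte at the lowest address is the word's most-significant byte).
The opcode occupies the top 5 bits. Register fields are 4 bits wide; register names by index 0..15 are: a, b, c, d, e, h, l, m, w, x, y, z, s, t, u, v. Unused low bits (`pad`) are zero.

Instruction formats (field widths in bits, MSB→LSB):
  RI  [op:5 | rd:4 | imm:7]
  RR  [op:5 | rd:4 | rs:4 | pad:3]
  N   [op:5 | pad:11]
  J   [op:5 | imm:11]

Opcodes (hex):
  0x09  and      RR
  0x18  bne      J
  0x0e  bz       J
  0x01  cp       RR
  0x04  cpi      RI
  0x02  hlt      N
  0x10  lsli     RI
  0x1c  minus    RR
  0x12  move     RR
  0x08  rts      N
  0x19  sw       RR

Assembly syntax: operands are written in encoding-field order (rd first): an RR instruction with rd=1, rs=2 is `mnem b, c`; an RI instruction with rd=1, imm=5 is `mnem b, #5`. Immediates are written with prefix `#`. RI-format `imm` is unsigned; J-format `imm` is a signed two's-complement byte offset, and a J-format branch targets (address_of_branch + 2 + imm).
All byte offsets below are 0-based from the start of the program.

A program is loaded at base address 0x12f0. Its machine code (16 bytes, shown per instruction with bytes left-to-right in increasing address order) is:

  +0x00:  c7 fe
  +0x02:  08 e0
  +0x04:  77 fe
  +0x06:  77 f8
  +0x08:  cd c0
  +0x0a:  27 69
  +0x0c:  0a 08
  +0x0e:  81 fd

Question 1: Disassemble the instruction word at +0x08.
[08] cd c0 → 0xcdc0
  op=0xcdc0>>11=0x19 ⇒ sw (RR)
  rd: (w>>7)&0xf=0xb → z
  rs: (w>>3)&0xf=0x8 → w

sw z, w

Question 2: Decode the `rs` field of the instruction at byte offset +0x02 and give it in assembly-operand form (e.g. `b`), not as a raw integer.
+0x02: 08 e0 ⇒ word 0x08e0 (big)
  op=0x08e0>>11=0x1 ⇒ cp (RR)
  [10:7] rd=1 = b
  [6:3] rs=12 = s

s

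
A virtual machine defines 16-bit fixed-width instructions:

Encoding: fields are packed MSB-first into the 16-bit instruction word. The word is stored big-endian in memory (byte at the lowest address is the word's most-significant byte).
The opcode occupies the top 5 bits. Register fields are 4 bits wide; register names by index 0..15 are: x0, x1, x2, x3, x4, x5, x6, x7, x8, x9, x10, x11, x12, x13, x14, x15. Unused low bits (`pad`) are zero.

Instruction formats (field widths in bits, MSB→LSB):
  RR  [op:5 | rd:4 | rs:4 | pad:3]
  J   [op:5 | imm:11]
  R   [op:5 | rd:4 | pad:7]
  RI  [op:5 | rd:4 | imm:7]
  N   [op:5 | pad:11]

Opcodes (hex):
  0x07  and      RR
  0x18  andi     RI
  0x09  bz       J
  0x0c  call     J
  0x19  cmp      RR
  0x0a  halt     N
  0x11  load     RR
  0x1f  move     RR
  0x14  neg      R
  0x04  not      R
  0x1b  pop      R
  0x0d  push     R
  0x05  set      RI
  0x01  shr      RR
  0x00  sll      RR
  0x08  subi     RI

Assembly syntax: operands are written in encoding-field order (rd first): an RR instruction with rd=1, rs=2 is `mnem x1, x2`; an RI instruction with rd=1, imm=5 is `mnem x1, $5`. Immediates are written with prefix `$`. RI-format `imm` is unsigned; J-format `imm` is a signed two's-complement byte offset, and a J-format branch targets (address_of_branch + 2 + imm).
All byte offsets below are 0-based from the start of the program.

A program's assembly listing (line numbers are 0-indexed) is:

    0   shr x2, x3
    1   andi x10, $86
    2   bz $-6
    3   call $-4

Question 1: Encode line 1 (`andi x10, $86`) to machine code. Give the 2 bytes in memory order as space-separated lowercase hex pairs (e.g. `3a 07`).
c5 56

line 1 (andi): pack op=0x18:5|rd=10:4|imm=86:7 = 0xc556; big→ c5 56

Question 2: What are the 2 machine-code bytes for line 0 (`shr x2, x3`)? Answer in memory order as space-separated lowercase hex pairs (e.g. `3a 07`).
L0: shr op=0x1:5|rd=2:4|rs=3:4|pad=0:3 ⇒ 0x0918 ⇒ big 09 18

09 18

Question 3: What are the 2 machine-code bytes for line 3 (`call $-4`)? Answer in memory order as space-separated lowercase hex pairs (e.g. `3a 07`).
line 3 (call): pack op=0xc:5|imm=-4:11 = 0x67fc; big→ 67 fc

67 fc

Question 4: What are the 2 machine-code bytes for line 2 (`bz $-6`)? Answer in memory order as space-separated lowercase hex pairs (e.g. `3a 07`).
2. bz fields op=0x9:5|imm=-6:11 → word 4ffah → 4f fa

4f fa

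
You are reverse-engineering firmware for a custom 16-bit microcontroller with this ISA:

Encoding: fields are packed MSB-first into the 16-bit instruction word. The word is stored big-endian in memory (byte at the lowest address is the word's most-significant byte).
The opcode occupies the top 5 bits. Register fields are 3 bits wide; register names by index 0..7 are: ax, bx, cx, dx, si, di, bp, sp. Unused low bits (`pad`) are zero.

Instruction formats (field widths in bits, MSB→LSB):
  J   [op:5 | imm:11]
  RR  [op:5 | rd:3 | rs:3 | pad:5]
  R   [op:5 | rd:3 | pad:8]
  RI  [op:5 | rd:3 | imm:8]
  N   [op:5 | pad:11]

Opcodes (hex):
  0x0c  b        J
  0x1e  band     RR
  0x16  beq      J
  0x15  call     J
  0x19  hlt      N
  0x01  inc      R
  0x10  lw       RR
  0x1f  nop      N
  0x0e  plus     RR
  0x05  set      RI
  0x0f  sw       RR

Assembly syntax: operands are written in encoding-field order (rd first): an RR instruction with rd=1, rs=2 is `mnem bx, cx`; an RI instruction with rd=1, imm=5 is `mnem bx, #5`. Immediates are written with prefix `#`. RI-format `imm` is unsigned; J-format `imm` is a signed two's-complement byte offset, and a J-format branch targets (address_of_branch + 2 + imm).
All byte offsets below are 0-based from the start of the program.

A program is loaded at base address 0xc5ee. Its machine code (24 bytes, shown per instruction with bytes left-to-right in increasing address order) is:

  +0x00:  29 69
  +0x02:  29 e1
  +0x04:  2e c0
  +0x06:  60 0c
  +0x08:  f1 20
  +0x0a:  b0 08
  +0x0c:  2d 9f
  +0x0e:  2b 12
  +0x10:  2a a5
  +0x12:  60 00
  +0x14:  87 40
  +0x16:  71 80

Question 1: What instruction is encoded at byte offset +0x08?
band bx, bx

[08] f1 20 → 0xf120
  top 5b → 0x1e → band [RR]
  rd: (w>>8)&0x7=0x1 → bx
  rs: (w>>5)&0x7=0x1 → bx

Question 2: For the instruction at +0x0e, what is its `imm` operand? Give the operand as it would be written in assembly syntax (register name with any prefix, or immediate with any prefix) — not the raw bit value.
#18

+0x0e: 2b 12 ⇒ word 0x2b12 (big)
  top 5b → 0x5 → set [RI]
  rd@[10:8]=0x3 ⇒ dx
  imm@[7:0]=0x12 ⇒ #18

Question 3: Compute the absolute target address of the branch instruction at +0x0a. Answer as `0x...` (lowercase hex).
0xc602

off 0x0a: read b0 08 as big → 0xb008
  op=0xb008>>11=0x16 ⇒ beq (J)
  imm: (w>>0)&0x7ff=0x8 → #8
  target = base 0xc5ee + off 0x0a + 2 + imm 8 = 0xc602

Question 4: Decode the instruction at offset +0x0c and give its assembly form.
+0x0c: 2d 9f ⇒ word 0x2d9f (big)
  op=0x2d9f>>11=0x5 ⇒ set (RI)
  rd@[10:8]=0x5 ⇒ di
  imm@[7:0]=0x9f ⇒ #159

set di, #159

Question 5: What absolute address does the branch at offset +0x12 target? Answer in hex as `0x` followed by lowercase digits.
0xc602

off 0x12: read 60 00 as big → 0x6000
  top 5b → 0xc → b [J]
  [10:0] imm=0 = #0
  target = base 0xc5ee + off 0x12 + 2 + imm 0 = 0xc602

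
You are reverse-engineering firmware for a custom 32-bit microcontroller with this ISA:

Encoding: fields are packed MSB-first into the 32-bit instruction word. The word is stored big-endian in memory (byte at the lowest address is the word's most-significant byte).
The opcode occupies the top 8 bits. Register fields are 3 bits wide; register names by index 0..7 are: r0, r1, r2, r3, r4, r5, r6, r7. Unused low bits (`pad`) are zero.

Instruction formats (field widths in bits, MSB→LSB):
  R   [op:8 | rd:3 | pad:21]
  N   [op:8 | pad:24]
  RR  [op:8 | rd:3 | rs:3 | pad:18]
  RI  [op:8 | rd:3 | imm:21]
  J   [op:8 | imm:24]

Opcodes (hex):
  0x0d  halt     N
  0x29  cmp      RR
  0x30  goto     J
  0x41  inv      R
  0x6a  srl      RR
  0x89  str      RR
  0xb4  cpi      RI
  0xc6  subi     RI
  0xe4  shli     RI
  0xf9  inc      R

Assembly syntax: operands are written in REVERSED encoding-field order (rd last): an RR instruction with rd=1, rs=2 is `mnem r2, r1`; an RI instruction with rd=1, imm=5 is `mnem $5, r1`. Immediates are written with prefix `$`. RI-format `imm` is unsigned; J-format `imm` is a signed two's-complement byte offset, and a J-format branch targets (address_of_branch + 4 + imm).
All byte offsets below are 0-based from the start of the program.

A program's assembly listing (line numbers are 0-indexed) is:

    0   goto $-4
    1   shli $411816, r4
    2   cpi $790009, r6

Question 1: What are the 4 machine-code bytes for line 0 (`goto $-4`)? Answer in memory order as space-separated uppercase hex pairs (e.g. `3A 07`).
30 FF FF FC

L0: goto op=0x30:8|imm=-4:24 ⇒ 0x30fffffc ⇒ big 30 ff ff fc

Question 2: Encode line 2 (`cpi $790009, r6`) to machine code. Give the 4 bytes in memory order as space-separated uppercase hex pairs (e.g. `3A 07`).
2. cpi fields op=0xb4:8|rd=6:3|imm=790009:21 → word b4cc0df9h → b4 cc 0d f9

B4 CC 0D F9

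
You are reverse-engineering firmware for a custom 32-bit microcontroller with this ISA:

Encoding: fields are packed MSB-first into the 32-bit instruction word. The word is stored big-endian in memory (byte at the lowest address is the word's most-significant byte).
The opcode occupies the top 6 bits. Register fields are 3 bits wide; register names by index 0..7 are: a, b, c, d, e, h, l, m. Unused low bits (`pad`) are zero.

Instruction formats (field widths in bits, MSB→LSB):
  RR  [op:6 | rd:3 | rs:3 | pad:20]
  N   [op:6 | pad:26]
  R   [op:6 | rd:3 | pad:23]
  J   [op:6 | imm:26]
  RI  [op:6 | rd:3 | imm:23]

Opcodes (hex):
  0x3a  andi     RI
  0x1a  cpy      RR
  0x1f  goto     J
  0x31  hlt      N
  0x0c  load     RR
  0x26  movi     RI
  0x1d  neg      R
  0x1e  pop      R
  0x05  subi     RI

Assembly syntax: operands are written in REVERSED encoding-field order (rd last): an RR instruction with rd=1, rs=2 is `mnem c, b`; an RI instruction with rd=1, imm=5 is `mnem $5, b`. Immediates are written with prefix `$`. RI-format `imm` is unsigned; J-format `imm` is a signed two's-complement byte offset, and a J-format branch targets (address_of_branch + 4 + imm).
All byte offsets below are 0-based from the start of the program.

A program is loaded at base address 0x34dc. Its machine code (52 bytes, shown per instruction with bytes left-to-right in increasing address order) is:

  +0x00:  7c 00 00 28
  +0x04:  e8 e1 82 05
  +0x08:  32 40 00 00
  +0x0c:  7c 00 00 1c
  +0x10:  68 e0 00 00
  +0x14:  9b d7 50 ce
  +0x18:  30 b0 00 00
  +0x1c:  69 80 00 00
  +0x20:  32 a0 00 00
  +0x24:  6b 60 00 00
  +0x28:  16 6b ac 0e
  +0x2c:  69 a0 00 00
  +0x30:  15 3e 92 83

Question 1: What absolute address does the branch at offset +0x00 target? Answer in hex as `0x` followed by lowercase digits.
0x3508

@+00  big-endian(7c 00 00 28) = 0x7c000028
  op=0x7c000028>>26=0x1f ⇒ goto (J)
  imm: (w>>0)&0x3ffffff=0x28 → $40
  target = base 0x34dc + off 0x00 + 4 + imm 40 = 0x3508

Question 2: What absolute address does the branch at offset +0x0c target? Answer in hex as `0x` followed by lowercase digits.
0x3508

[0c] 7c 00 00 1c → 0x7c00001c
  opcode bits[31:26]=0x1f: goto/J
  imm: (w>>0)&0x3ffffff=0x1c → $28
  target = base 0x34dc + off 0x0c + 4 + imm 28 = 0x3508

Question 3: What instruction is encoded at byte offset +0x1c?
cpy a, d

off 0x1c: read 69 80 00 00 as big → 0x69800000
  opcode bits[31:26]=0x1a: cpy/RR
  rd@[25:23]=0x3 ⇒ d
  rs@[22:20]=0x0 ⇒ a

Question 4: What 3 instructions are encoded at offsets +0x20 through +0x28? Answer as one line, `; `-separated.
load c, h; cpy l, l; subi $7056398, e

+0x20: 32 a0 00 00 ⇒ word 0x32a00000 (big)
  top 6b → 0xc → load [RR]
  [25:23] rd=5 = h
  [22:20] rs=2 = c
+0x24: 6b 60 00 00 ⇒ word 0x6b600000 (big)
  top 6b → 0x1a → cpy [RR]
  [25:23] rd=6 = l
  [22:20] rs=6 = l
+0x28: 16 6b ac 0e ⇒ word 0x166bac0e (big)
  top 6b → 0x5 → subi [RI]
  [25:23] rd=4 = e
  [22:0] imm=7056398 = $7056398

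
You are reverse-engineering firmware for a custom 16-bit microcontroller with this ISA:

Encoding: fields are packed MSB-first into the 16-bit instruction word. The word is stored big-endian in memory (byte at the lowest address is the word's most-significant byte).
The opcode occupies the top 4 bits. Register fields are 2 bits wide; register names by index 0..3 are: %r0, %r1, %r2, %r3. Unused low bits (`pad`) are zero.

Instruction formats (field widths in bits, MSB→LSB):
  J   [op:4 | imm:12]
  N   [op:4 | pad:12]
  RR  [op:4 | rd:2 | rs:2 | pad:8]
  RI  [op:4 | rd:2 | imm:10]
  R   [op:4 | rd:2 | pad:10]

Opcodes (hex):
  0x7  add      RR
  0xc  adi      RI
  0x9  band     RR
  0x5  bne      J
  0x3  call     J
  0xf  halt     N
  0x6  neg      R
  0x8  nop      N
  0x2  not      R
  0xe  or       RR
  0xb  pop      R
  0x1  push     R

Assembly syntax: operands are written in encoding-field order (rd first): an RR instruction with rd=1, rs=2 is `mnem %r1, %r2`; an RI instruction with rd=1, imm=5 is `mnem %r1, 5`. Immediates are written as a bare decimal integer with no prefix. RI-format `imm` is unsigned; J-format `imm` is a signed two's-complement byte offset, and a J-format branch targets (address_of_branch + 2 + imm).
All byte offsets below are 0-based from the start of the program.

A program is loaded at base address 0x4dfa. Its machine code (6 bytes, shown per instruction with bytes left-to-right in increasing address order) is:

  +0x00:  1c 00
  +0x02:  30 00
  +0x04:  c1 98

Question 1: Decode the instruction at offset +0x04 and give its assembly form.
adi %r0, 408

+0x04: c1 98 ⇒ word 0xc198 (big)
  top 4b → 0xc → adi [RI]
  [11:10] rd=0 = %r0
  [9:0] imm=408 = 408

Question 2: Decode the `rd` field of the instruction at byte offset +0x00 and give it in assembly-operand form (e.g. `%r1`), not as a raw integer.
%r3

off 0x00: read 1c 00 as big → 0x1c00
  top 4b → 0x1 → push [R]
  rd: (w>>10)&0x3=0x3 → %r3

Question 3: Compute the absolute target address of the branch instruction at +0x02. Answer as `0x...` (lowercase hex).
off 0x02: read 30 00 as big → 0x3000
  op=0x3000>>12=0x3 ⇒ call (J)
  imm@[11:0]=0x0 ⇒ 0
  target = base 0x4dfa + off 0x02 + 2 + imm 0 = 0x4dfe

0x4dfe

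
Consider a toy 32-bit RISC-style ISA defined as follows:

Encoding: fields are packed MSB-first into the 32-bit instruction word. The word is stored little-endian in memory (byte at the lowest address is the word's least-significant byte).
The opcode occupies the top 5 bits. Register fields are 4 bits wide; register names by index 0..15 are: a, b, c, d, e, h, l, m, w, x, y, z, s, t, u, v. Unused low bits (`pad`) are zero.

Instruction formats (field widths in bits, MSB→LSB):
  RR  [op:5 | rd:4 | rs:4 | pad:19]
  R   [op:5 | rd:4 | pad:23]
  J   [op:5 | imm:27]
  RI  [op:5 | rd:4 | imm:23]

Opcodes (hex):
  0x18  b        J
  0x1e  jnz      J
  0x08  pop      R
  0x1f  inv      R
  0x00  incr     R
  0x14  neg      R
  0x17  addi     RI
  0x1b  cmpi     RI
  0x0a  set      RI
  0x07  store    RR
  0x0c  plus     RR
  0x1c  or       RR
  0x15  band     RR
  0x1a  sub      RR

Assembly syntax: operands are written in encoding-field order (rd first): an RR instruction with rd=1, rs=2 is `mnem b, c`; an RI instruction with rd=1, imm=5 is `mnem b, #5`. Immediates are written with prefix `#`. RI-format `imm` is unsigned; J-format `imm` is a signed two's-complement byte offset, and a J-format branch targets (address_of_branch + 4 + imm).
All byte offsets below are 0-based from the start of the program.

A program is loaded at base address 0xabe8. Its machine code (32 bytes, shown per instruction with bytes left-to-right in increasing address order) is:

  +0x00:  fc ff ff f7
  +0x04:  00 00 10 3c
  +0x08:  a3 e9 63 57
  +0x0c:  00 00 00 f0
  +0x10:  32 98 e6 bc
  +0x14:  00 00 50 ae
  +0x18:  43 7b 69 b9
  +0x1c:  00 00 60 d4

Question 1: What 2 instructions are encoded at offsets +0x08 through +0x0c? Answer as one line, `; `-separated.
set u, #6547875; jnz #0

+0x08: a3 e9 63 57 ⇒ word 0x5763e9a3 (little)
  op=0x5763e9a3>>27=0xa ⇒ set (RI)
  rd@[26:23]=0xe ⇒ u
  imm@[22:0]=0x63e9a3 ⇒ #6547875
+0x0c: 00 00 00 f0 ⇒ word 0xf0000000 (little)
  op=0xf0000000>>27=0x1e ⇒ jnz (J)
  imm@[26:0]=0x0 ⇒ #0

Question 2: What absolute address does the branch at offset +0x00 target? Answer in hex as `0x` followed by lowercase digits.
0xabe8

[00] fc ff ff f7 → 0xf7fffffc
  top 5b → 0x1e → jnz [J]
  [26:0] imm=134217724 (s27→-4) = #-4
  target = base 0xabe8 + off 0x00 + 4 + imm -4 = 0xabe8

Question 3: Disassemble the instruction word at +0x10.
[10] 32 98 e6 bc → 0xbce69832
  op=0xbce69832>>27=0x17 ⇒ addi (RI)
  [26:23] rd=9 = x
  [22:0] imm=6723634 = #6723634

addi x, #6723634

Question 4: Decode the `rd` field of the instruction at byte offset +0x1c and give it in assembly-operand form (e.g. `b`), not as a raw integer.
w

off 0x1c: read 00 00 60 d4 as little → 0xd4600000
  top 5b → 0x1a → sub [RR]
  rd@[26:23]=0x8 ⇒ w
  rs@[22:19]=0xc ⇒ s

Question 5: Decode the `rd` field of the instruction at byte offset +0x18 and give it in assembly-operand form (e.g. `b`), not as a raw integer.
c

@+18  little-endian(43 7b 69 b9) = 0xb9697b43
  op=0xb9697b43>>27=0x17 ⇒ addi (RI)
  rd@[26:23]=0x2 ⇒ c
  imm@[22:0]=0x697b43 ⇒ #6912835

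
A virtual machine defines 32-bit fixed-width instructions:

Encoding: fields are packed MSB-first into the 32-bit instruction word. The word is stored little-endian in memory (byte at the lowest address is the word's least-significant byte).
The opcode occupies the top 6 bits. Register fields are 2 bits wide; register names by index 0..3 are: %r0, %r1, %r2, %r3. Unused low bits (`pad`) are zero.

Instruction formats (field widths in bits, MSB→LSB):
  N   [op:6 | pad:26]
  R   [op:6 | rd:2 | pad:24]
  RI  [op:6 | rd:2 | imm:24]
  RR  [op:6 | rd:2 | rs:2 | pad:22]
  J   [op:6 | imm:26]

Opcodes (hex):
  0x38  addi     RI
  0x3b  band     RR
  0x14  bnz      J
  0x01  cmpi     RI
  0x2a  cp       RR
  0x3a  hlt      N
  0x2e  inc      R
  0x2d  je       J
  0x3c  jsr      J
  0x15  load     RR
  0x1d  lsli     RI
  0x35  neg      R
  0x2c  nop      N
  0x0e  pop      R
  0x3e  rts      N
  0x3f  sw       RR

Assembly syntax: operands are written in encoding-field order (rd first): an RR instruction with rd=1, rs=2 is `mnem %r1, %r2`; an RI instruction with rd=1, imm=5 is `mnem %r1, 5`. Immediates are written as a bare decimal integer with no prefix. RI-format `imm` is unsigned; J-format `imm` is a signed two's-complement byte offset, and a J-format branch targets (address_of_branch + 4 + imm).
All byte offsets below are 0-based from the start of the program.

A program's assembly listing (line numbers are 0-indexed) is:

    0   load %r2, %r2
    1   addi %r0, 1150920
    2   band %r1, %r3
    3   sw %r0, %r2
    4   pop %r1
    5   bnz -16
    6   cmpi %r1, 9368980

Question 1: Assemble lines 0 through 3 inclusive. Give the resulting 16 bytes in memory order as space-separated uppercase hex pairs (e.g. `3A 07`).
00 00 80 56 C8 8F 11 E0 00 00 C0 ED 00 00 80 FC

0. load fields op=0x15:6|rd=2:2|rs=2:2|pad=0:22 → word 56800000h → 00 00 80 56
1. addi fields op=0x38:6|rd=0:2|imm=1150920:24 → word e0118fc8h → c8 8f 11 e0
2. band fields op=0x3b:6|rd=1:2|rs=3:2|pad=0:22 → word edc00000h → 00 00 c0 ed
3. sw fields op=0x3f:6|rd=0:2|rs=2:2|pad=0:22 → word fc800000h → 00 00 80 fc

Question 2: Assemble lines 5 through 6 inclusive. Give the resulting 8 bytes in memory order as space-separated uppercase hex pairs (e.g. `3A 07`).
F0 FF FF 53 94 F5 8E 05

L5: bnz op=0x14:6|imm=-16:26 ⇒ 0x53fffff0 ⇒ little f0 ff ff 53
L6: cmpi op=0x1:6|rd=1:2|imm=9368980:24 ⇒ 0x058ef594 ⇒ little 94 f5 8e 05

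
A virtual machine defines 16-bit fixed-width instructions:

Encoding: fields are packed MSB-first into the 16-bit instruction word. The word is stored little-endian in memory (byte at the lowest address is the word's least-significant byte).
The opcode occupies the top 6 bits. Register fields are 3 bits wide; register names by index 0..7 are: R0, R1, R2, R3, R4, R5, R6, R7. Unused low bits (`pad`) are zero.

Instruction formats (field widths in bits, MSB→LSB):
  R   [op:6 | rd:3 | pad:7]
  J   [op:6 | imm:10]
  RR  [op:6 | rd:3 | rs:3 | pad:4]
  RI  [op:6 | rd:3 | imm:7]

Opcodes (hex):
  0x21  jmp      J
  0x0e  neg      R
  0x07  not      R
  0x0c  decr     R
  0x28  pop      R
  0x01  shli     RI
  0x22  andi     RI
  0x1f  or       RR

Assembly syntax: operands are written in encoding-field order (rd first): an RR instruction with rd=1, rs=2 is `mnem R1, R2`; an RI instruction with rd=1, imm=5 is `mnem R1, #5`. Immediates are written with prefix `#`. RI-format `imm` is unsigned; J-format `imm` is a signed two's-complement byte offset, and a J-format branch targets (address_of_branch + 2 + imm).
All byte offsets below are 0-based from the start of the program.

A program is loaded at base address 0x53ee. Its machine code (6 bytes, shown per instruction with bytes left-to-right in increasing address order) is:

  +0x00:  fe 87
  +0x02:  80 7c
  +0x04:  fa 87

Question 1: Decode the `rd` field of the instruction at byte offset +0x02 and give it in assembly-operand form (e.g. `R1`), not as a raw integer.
off 0x02: read 80 7c as little → 0x7c80
  opcode bits[15:10]=0x1f: or/RR
  [9:7] rd=1 = R1
  [6:4] rs=0 = R0

R1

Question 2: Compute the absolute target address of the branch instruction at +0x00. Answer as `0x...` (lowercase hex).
0x53ee

+0x00: fe 87 ⇒ word 0x87fe (little)
  op=0x87fe>>10=0x21 ⇒ jmp (J)
  imm@[9:0]=0x3fe (s10→-2) ⇒ #-2
  target = base 0x53ee + off 0x00 + 2 + imm -2 = 0x53ee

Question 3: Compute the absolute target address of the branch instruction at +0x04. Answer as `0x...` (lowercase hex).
0x53ee

[04] fa 87 → 0x87fa
  top 6b → 0x21 → jmp [J]
  imm: (w>>0)&0x3ff=0x3fa (s10→-6) → #-6
  target = base 0x53ee + off 0x04 + 2 + imm -6 = 0x53ee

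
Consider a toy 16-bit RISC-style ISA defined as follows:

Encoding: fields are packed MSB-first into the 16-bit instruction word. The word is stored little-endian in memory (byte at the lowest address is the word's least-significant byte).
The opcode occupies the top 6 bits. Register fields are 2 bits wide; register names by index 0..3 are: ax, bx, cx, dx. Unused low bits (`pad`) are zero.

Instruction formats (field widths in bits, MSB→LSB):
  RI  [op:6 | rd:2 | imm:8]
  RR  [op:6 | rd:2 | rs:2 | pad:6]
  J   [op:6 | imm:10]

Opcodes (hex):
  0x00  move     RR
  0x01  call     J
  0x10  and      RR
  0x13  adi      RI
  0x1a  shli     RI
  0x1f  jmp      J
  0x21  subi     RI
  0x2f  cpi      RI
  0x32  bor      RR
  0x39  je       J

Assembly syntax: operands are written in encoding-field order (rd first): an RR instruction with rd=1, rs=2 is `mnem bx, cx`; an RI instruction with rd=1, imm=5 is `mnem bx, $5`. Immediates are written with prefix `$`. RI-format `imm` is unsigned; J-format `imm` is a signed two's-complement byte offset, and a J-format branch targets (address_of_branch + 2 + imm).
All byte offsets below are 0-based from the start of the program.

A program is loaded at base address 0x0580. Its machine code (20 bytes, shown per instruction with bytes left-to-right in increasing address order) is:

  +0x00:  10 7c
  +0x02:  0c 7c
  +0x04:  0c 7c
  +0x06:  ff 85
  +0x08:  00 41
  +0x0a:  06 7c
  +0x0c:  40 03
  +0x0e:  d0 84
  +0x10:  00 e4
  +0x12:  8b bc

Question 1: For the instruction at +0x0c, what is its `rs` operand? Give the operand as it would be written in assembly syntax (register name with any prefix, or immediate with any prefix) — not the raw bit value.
+0x0c: 40 03 ⇒ word 0x0340 (little)
  opcode bits[15:10]=0x0: move/RR
  [9:8] rd=3 = dx
  [7:6] rs=1 = bx

bx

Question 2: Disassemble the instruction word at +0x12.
off 0x12: read 8b bc as little → 0xbc8b
  op=0xbc8b>>10=0x2f ⇒ cpi (RI)
  rd@[9:8]=0x0 ⇒ ax
  imm@[7:0]=0x8b ⇒ $139

cpi ax, $139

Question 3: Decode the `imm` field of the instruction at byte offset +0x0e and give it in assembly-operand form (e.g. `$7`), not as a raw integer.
$208

off 0x0e: read d0 84 as little → 0x84d0
  opcode bits[15:10]=0x21: subi/RI
  [9:8] rd=0 = ax
  [7:0] imm=208 = $208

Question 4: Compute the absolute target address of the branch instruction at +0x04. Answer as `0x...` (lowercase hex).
0x0592

[04] 0c 7c → 0x7c0c
  top 6b → 0x1f → jmp [J]
  [9:0] imm=12 = $12
  target = base 0x0580 + off 0x04 + 2 + imm 12 = 0x0592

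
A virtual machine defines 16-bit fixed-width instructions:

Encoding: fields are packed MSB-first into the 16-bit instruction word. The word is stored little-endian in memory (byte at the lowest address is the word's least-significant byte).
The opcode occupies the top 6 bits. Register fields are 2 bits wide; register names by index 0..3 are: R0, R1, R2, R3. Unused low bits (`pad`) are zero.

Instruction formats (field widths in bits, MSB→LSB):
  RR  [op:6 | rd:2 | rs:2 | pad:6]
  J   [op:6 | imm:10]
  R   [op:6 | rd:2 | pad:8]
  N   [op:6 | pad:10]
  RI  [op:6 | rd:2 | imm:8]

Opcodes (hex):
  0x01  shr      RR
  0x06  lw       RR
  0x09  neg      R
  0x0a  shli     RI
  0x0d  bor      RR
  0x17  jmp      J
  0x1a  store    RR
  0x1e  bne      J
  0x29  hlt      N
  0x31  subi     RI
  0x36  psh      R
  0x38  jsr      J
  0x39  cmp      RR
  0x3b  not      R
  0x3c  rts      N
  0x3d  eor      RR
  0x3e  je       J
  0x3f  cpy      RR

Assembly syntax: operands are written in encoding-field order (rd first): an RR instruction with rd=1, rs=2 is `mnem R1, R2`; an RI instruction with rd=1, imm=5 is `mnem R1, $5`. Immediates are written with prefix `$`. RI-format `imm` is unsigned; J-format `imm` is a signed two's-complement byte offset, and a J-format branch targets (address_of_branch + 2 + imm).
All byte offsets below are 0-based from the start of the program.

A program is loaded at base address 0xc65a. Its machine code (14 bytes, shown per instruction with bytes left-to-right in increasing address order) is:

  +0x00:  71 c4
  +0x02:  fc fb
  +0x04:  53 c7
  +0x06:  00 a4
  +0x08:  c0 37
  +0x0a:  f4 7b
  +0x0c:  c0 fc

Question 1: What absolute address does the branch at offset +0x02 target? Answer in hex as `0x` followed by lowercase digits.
+0x02: fc fb ⇒ word 0xfbfc (little)
  op=0xfbfc>>10=0x3e ⇒ je (J)
  imm@[9:0]=0x3fc (s10→-4) ⇒ $-4
  target = base 0xc65a + off 0x02 + 2 + imm -4 = 0xc65a

0xc65a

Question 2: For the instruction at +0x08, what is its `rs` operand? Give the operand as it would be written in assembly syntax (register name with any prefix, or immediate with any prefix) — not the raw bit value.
R3

off 0x08: read c0 37 as little → 0x37c0
  op=0x37c0>>10=0xd ⇒ bor (RR)
  [9:8] rd=3 = R3
  [7:6] rs=3 = R3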